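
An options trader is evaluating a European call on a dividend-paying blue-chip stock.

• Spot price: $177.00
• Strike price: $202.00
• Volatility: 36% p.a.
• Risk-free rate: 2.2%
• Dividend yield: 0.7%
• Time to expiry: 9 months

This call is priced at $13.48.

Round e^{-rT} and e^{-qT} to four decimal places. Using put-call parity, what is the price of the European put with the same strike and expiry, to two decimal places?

exp(−qT) = exp(−0.007·0.75) = 0.9948;  exp(−rT) = exp(−0.022·0.75) = 0.9836
Put-call parity: C − P = S·e^(−qT) − K·e^(−rT) = 177·0.9948 − 202·0.9836 = 176.0796 − 198.6872 = -22.6076
P = C − (C − P) = 13.48 − (-22.6076) = 36.0876

$36.09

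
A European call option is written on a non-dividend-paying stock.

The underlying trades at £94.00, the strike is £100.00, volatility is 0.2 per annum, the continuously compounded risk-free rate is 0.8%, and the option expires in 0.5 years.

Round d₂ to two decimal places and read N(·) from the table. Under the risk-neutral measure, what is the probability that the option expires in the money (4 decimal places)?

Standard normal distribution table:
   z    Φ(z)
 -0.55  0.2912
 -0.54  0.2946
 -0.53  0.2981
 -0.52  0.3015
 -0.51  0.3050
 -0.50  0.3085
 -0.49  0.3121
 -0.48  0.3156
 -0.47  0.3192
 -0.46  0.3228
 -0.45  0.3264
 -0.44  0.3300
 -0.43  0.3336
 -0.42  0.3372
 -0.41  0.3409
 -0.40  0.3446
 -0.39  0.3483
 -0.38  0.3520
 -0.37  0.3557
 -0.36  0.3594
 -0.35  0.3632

σ√T = 0.2 × 0.7071 = 0.1414
ln(S/K) + (r + σ²/2)T = ln(94/100) + (0.008 + 0.2²/2)·0.5 = -0.0619 + 0.0140 = -0.0479
d₁ = -0.0479 / 0.1414 = -0.3385 ≈ -0.34
d₂ = d₁ − σ√T = -0.3385 − 0.1414 = -0.4800 ≈ -0.48
Risk-neutral Pr[S_T > K] = N(d₂) = N(-0.48) = 0.3156

0.3156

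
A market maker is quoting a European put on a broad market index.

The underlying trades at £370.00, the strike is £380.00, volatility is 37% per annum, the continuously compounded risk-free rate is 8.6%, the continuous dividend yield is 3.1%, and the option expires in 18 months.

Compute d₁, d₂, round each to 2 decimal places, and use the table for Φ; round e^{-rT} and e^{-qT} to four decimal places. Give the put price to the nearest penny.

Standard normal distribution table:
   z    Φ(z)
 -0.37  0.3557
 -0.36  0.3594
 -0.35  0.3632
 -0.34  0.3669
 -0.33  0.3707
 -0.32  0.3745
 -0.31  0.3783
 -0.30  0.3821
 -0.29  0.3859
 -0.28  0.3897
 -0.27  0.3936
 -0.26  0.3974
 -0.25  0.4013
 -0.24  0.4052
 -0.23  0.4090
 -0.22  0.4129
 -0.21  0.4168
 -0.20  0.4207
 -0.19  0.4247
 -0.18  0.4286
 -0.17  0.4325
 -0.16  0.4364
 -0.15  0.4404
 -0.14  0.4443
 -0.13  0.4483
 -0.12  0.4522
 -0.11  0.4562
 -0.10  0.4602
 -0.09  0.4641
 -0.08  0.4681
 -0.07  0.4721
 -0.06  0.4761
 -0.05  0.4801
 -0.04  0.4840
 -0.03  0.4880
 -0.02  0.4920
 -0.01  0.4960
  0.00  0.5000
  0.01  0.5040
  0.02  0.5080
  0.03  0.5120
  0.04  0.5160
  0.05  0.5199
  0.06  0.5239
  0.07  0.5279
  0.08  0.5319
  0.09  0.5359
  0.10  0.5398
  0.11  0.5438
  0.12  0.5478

£52.02

σ√T = 0.37·√1.5 = 0.4532
d₁ = [ln(370/380) + (0.086 − 0.031 + ½·0.37²)·1.5] / (σ√T) = (-0.0267 + 0.1852) / 0.4532 = 0.3498 which rounds to 0.35
d₂ = 0.3498 − 0.4532 = -0.1034 which rounds to -0.10
e^(−qT) = e^(−0.031·1.5) = 0.9546;  e^(−rT) = e^(−0.086·1.5) = 0.8790
N(−d₂) = N(0.10) = 0.5398;  N(−d₁) = N(-0.35) = 0.3632
P = 380·0.8790·0.5398 − 370·0.9546·0.3632 = 180.3040 − 128.2830 = 52.0210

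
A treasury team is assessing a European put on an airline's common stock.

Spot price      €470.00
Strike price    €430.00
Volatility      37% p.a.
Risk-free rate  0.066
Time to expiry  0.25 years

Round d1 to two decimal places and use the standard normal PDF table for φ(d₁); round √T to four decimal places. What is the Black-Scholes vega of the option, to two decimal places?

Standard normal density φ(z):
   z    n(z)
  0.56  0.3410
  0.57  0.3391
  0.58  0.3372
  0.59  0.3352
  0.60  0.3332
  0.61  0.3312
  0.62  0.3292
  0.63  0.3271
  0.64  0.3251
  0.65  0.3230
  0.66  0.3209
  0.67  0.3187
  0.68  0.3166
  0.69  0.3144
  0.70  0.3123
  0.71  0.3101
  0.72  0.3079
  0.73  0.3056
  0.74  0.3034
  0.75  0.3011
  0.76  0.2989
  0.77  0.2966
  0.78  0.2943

75.41

σ√T = 0.37 × 0.5000 = 0.1850
d₁ = [ln(470/430) + (0.066 + 0.37²/2)·0.25] / 0.1850 = [0.0889 + 0.0336] / 0.1850 = 0.6625 ⇒ 0.66
√T = √0.25 = 0.5000
φ(d₁) = φ(0.66) = 0.3209
vega = S·φ(d₁)·√T = 470·0.3209·0.5000 = 75.4115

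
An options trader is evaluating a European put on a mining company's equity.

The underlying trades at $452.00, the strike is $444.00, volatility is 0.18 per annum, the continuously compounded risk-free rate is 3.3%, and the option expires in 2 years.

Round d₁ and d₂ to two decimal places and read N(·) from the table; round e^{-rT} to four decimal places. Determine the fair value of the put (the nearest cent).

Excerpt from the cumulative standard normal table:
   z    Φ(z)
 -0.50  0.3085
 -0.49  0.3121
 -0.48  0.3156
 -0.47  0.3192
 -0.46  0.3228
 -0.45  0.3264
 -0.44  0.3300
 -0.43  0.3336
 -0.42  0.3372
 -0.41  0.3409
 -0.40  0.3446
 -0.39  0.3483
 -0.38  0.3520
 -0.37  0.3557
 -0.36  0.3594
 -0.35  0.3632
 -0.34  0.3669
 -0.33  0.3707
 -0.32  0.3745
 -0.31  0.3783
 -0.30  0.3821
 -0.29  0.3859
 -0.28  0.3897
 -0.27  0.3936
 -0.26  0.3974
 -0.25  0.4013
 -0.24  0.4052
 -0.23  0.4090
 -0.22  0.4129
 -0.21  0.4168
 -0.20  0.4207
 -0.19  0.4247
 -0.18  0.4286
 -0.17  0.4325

$28.95

σ√T = 0.18 × 1.4142 = 0.2546
d₁ = [ln(452/444) + (0.033 + 0.18²/2)·2] / 0.2546 = [0.0179 + 0.0984] / 0.2546 = 0.4567 → 0.46
d₂ = d₁ − σ√T = 0.4567 − 0.2546 = 0.2021 → 0.20
e^(−rT) = e^(−0.033·2) = 0.9361
N(−d₂) = N(-0.20) = 0.4207;  N(−d₁) = N(-0.46) = 0.3228
P = 444·0.9361·0.4207 − 452·0.3228 = 174.8549 − 145.9056 = 28.9493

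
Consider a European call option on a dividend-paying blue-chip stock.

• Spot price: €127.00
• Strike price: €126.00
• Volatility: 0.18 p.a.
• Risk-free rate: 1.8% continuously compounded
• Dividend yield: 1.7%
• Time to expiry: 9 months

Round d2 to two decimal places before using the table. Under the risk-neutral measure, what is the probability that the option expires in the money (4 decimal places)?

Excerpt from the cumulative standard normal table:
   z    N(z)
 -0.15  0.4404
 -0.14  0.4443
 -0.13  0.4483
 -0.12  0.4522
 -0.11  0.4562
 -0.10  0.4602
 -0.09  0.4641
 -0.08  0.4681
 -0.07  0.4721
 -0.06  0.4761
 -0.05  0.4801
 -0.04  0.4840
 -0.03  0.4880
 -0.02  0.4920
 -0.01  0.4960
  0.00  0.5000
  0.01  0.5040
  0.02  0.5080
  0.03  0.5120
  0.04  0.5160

0.4920

σ√T = 0.18 × 0.8660 = 0.1559
d₁ = [ln(127/126) + (0.018 − 0.017 + 0.18²/2)·0.75] / 0.1559 = [0.0079 + 0.0129] / 0.1559 = 0.1335 ≈ 0.13
d₂ = d₁ − σ√T = 0.1335 − 0.1559 = -0.0224 ≈ -0.02
Risk-neutral Pr[S_T > K] = N(d₂) = N(-0.02) = 0.4920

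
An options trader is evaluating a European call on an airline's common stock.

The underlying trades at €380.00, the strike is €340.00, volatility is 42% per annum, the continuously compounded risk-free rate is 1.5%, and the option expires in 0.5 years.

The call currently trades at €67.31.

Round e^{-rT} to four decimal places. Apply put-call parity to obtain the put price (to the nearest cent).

exp(−rT) = exp(−0.015·0.5) = 0.9925
Put-call parity: C − P = S − K·e^(−rT) = 380 − 340·0.9925 = 380 − 337.4500 = 42.5500
P = C − (C − P) = 67.31 − (42.5500) = 24.7600

€24.76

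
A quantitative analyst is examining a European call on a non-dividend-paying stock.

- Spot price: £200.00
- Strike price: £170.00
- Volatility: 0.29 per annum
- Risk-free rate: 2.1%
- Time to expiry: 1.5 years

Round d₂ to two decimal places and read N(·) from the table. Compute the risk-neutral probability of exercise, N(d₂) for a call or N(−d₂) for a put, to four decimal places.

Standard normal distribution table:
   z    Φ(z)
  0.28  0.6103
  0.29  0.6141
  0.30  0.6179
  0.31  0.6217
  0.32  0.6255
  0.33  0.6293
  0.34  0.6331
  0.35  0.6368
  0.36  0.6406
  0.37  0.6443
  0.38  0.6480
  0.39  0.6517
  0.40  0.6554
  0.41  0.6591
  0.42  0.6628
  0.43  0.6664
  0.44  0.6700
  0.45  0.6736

σ√T = 0.29 × 1.2247 = 0.3552
d₁ = [ln(200/170) + (0.021 + 0.29²/2)·1.5] / 0.3552 = [0.1625 + 0.0946] / 0.3552 = 0.7238 → 0.72
d₂ = d₁ − σ√T = 0.7238 − 0.3552 = 0.3687 → 0.37
Pr(exercise) under Q = N(d₂) = 0.6443

0.6443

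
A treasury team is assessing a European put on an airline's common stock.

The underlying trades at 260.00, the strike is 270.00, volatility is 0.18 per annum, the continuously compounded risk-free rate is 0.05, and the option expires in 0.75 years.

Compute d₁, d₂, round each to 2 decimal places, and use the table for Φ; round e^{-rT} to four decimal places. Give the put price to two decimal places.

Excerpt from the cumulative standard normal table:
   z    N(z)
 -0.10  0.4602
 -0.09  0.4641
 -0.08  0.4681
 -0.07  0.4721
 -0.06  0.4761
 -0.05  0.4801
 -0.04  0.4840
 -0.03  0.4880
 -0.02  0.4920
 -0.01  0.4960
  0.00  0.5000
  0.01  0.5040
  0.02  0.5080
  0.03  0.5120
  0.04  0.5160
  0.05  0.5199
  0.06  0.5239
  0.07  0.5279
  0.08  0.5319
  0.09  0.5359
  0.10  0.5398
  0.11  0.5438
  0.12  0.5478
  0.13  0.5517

σ√T = 0.18·√0.75 = 0.1559
d₁ = [ln(260/270) + (0.05 + 0.18²/2)·0.75] / 0.1559 = [-0.0377 + 0.0497] / 0.1559 = 0.0764 → 0.08
d₂ = d₁ − σ√T = 0.0764 − 0.1559 = -0.0795 → -0.08
e^(−rT) = e^(−0.05·0.75) = 0.9632
P = 270·0.9632·N(0.08) − 260·N(-0.08) = 270·0.9632·0.5319 − 260·0.4681 = 138.3280 − 121.7060 = 16.6220

16.62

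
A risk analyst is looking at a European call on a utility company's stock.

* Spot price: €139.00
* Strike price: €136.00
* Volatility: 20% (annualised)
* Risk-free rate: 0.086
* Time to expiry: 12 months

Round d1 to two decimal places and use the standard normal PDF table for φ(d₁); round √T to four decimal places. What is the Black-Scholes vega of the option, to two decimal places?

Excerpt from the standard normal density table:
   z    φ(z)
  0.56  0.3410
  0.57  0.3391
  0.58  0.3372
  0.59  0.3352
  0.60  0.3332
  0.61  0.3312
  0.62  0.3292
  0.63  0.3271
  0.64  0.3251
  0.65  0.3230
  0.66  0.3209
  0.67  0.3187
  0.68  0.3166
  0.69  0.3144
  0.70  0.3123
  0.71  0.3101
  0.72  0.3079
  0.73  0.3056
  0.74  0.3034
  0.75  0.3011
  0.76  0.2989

45.19

σ√T = 0.2·√1 = 0.2000
d₁ = [ln(139/136) + (0.086 + 0.2²/2)·1] / 0.2000 = [0.0218 + 0.1060] / 0.2000 = 0.6391 ⇒ 0.64
√T = √1 = 1.0000
φ(d₁) = φ(0.64) = 0.3251
vega = S·φ(d₁)·√T = 139·0.3251·1.0000 = 45.1889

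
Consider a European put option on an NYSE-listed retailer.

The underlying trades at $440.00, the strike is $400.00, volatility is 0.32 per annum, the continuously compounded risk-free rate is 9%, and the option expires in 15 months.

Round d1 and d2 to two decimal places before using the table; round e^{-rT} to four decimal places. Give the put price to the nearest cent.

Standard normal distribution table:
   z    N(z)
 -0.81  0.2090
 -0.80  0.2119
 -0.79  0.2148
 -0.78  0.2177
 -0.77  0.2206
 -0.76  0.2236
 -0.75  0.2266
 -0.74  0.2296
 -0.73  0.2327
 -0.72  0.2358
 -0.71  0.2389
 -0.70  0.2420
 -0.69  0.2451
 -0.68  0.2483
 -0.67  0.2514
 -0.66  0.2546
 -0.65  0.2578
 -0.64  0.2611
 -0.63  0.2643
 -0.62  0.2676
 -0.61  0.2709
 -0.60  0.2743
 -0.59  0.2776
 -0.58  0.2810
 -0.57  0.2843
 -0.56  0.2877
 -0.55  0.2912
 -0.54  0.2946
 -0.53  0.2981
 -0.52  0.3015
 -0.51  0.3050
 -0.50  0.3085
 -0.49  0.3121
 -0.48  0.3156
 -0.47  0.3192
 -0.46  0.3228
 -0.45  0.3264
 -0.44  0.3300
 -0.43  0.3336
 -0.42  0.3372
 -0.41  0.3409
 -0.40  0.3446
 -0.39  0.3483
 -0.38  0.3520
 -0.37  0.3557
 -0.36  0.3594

$24.79

σ√T = 0.32·√1.25 = 0.3578
ln(S/K) + (r + σ²/2)T = ln(440/400) + (0.09 + 0.32²/2)·1.25 = 0.0953 + 0.1765 = 0.2718
d₁ = 0.2718 / 0.3578 = 0.7597 ≈ 0.76
d₂ = d₁ − σ√T = 0.7597 − 0.3578 = 0.4020 ≈ 0.40
exp(−rT) = exp(−0.09·1.25) = 0.8936
P = 400·0.8936·N(-0.40) − 440·N(-0.76) = 400·0.8936·0.3446 − 440·0.2236 = 123.1738 − 98.3840 = 24.7898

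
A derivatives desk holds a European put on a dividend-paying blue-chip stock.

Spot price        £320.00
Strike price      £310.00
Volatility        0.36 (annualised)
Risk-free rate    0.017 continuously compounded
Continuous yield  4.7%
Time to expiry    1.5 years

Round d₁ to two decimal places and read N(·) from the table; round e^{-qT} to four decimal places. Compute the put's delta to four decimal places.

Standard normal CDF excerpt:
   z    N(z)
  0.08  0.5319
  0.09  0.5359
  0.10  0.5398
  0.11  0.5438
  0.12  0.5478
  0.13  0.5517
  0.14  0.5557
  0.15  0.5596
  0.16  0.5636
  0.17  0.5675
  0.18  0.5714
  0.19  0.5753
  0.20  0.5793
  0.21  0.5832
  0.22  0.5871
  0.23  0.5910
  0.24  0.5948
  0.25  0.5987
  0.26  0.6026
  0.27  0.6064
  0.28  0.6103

-0.3958

T = 1.5;  σ√T = 0.4409
d₁ = [ln(320/310) + (0.017 − 0.047 + 0.36²/2)·1.5] / 0.4409 = [0.0317 + 0.0522] / 0.4409 = 0.1904 → 0.19
N(d₁) = N(0.19) = 0.5753
Δ_put = exp(−qT)·(N(d₁) − 1) = 0.9319·(0.5753 − 1) = -0.3958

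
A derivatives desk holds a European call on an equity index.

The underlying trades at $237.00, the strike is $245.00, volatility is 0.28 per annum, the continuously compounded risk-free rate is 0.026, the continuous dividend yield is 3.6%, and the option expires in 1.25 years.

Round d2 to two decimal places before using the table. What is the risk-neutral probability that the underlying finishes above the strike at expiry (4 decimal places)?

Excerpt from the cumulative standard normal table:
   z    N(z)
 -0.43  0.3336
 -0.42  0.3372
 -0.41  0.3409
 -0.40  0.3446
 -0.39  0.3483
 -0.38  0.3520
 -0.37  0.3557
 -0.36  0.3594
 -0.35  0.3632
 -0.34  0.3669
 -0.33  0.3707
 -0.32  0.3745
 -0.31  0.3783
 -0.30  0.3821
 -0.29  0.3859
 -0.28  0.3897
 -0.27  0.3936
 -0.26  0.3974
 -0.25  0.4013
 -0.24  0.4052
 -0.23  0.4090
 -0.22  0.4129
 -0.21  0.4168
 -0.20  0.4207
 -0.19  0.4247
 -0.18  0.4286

0.3821

σ√T = 0.28·√1.25 = 0.3130
ln(S/K) + (r − q + σ²/2)T = ln(237/245) + (0.026 − 0.036 + 0.28²/2)·1.25 = -0.0332 + 0.0365 = 0.0033
d₁ = 0.0033 / 0.3130 = 0.0105 which rounds to 0.01
d₂ = d₁ − σ√T = 0.0105 − 0.3130 = -0.3025 which rounds to -0.30
Risk-neutral Pr[S_T > K] = N(d₂) = N(-0.30) = 0.3821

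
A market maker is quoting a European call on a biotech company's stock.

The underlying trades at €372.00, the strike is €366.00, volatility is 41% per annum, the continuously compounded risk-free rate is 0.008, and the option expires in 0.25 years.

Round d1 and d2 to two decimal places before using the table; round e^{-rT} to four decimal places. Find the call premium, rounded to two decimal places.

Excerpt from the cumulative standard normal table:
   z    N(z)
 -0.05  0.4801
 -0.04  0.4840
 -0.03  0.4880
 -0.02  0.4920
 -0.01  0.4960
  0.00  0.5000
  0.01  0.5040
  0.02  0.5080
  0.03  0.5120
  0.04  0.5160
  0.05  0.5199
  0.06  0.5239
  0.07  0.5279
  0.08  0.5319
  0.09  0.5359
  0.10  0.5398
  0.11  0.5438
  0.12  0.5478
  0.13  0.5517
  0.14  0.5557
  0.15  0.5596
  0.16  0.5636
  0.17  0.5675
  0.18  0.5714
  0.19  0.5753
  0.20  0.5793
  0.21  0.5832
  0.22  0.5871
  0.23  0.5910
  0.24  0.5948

σ√T = 0.41·√0.25 = 0.2050
d₁ = [ln(372/366) + (0.008 + ½·0.41²)·0.25] / (σ√T) = (0.0163 + 0.0230) / 0.2050 = 0.1916 which rounds to 0.19
d₂ = 0.1916 − 0.2050 = -0.0134 which rounds to -0.01
exp(−rT) = exp(−0.008·0.25) = 0.9980
C = 372·N(0.19) − 366·0.9980·N(-0.01) = 372·0.5753 − 366·0.9980·0.4960 = 214.0116 − 181.1729 = 32.8387

€32.84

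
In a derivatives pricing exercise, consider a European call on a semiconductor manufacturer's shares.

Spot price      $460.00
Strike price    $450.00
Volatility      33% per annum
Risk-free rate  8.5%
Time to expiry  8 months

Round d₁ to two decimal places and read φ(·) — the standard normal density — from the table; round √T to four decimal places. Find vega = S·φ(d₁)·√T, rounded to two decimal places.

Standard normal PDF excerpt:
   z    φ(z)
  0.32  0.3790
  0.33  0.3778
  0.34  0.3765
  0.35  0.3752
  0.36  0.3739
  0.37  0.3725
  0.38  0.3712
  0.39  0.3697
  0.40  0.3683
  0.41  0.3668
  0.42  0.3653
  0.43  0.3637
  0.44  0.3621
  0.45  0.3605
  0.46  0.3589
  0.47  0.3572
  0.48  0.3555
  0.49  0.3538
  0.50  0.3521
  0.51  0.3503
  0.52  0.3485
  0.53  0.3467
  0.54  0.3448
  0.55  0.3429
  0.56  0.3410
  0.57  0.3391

136.60

σ√T = 0.33 × 0.8165 = 0.2694
ln(S/K) + (r + σ²/2)T = ln(460/450) + (0.085 + 0.33²/2)·0.6667 = 0.0220 + 0.0930 = 0.1149
d₁ = 0.1149 / 0.2694 = 0.4266 ≈ 0.43
√T = √0.6667 = 0.8165
φ(d₁) = φ(0.43) = 0.3637
vega = S·φ(d₁)·√T = 460·0.3637·0.8165 = 136.6021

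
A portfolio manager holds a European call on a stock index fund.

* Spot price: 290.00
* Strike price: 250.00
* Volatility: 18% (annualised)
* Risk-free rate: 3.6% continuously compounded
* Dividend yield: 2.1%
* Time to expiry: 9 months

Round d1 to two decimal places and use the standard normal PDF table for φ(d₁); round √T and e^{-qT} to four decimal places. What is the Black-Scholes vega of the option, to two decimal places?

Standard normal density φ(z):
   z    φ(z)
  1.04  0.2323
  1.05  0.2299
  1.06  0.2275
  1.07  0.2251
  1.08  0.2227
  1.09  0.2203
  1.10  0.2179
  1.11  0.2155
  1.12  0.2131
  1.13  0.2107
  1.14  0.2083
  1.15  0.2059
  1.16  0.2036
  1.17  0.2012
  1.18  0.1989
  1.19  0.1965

53.87

σ√T = 0.18 × 0.8660 = 0.1559
d₁ = [ln(290/250) + (0.036 − 0.021 + ½·0.18²)·0.75] / (σ√T) = (0.1484 + 0.0234) / 0.1559 = 1.1022 → 1.10
√T = √0.75 = 0.8660
φ(d₁) = φ(1.10) = 0.2179
e^(−qT) = e^(−0.021·0.75) = 0.9844
vega = S·e^(−qT)·φ(d₁)·√T = 290·0.9844·0.2179·0.8660 = 53.8697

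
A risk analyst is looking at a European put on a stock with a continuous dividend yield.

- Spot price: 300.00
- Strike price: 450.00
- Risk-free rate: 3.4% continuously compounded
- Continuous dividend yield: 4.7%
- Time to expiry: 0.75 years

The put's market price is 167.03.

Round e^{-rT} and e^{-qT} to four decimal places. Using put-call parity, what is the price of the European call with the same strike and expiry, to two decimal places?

exp(−qT) = exp(−0.047·0.75) = 0.9654;  exp(−rT) = exp(−0.034·0.75) = 0.9748
Put-call parity: C − P = S·e^(−qT) − K·e^(−rT) = 300·0.9654 − 450·0.9748 = 289.6200 − 438.6600 = -149.0400
C = P + (C − P) = 167.03 + (-149.0400) = 17.9900

17.99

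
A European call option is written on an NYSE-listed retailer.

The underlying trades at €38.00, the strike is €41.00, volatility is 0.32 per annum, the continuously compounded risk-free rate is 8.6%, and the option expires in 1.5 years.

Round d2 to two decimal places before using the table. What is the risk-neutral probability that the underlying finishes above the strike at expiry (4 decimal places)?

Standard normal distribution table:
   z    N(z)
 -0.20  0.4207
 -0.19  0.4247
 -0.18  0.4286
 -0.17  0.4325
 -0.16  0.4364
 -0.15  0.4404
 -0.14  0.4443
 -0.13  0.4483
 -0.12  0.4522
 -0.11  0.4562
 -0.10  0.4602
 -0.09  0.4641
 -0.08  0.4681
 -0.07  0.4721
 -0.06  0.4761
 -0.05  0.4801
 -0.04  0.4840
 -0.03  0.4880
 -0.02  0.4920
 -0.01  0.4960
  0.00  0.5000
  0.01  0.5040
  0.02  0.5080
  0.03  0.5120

σ√T = 0.32 × 1.2247 = 0.3919
d₁ = [ln(38/41) + (0.086 + 0.32²/2)·1.5] / 0.3919 = [-0.0760 + 0.2058] / 0.3919 = 0.3312 → 0.33
d₂ = d₁ − σ√T = 0.3312 − 0.3919 = -0.0607 → -0.06
Pr(exercise) under Q = N(d₂) = 0.4761

0.4761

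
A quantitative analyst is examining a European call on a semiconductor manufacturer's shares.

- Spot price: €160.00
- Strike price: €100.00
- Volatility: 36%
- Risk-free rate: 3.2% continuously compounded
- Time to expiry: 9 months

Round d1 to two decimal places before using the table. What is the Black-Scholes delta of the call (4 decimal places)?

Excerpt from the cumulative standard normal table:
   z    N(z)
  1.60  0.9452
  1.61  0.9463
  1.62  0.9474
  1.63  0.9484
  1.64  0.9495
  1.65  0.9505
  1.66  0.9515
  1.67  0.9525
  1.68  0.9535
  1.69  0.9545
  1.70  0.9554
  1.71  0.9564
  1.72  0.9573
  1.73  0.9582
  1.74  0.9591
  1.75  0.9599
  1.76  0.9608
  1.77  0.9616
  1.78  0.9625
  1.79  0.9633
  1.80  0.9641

σ√T = 0.36·√0.75 = 0.3118
ln(S/K) + (r + σ²/2)T = ln(160/100) + (0.032 + 0.36²/2)·0.75 = 0.4700 + 0.0726 = 0.5426
d₁ = 0.5426 / 0.3118 = 1.7404 which rounds to 1.74
N(d₁) = N(1.74) = 0.9591
Δ_call = N(d₁) = 0.9591

0.9591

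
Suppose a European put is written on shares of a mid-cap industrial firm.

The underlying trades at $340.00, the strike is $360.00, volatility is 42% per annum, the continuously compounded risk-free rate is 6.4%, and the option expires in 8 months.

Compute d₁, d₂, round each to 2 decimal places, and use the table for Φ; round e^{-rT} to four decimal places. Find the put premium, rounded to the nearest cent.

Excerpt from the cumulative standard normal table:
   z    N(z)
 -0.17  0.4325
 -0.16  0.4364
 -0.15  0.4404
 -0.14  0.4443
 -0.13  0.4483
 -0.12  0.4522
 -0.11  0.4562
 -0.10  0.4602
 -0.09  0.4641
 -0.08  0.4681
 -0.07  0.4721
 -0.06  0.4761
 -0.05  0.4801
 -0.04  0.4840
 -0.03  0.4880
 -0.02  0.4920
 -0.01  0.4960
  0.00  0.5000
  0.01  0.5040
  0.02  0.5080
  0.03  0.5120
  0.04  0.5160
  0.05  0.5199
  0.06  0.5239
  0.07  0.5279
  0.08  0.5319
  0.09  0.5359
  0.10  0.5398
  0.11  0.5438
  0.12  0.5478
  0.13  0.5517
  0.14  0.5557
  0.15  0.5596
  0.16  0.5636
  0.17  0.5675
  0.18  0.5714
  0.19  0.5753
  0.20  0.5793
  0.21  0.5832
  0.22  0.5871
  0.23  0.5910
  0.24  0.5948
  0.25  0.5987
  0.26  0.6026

$48.75

σ√T = 0.42·√0.6667 = 0.3429
ln(S/K) + (r + σ²/2)T = ln(340/360) + (0.064 + 0.42²/2)·0.6667 = -0.0572 + 0.1015 = 0.0443
d₁ = 0.0443 / 0.3429 = 0.1292 which rounds to 0.13
d₂ = d₁ − σ√T = 0.1292 − 0.3429 = -0.2137 which rounds to -0.21
e^(−rT) = e^(−0.064·0.6667) = 0.9582
N(−d₂) = N(0.21) = 0.5832;  N(−d₁) = N(-0.13) = 0.4483
P = 360·0.9582·0.5832 − 340·0.4483 = 201.1760 − 152.4220 = 48.7540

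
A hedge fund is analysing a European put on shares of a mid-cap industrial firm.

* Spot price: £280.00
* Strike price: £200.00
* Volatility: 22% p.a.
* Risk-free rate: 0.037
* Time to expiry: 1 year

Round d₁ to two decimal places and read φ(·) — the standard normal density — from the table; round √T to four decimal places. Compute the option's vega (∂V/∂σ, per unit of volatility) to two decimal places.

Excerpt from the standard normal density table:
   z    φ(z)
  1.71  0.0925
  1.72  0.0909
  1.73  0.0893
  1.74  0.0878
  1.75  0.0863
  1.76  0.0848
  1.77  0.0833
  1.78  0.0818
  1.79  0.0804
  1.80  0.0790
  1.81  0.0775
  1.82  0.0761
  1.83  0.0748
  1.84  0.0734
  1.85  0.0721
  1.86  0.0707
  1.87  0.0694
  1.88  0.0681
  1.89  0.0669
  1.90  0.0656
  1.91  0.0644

σ√T = 0.22 × 1.0000 = 0.2200
ln(S/K) + (r + σ²/2)T = ln(280/200) + (0.037 + 0.22²/2)·1 = 0.3365 + 0.0612 = 0.3977
d₁ = 0.3977 / 0.2200 = 1.8076 ≈ 1.81
√T = √1 = 1.0000
φ(d₁) = φ(1.81) = 0.0775
vega = S·φ(d₁)·√T = 280·0.0775·1.0000 = 21.7000
(The call has the same vega.)

21.70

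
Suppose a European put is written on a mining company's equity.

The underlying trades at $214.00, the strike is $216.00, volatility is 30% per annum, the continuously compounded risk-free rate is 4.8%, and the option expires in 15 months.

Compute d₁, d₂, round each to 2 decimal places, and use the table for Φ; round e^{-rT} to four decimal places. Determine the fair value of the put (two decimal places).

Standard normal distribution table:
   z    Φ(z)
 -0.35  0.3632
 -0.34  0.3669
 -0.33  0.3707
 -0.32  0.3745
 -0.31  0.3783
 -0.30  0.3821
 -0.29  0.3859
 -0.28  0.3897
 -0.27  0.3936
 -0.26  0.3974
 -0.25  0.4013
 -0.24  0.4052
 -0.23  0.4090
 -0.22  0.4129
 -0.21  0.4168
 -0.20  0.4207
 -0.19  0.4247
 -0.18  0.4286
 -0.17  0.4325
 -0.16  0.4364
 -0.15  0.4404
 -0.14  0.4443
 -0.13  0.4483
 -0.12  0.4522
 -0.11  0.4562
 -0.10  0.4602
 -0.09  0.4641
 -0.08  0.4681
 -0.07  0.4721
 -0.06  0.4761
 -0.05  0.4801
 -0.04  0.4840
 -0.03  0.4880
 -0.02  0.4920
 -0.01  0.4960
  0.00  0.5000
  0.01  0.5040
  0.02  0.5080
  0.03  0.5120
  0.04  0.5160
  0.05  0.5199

σ√T = 0.3·√1.25 = 0.3354
d₁ = [ln(214/216) + (0.048 + ½·0.3²)·1.25] / (σ√T) = (-0.0093 + 0.1162) / 0.3354 = 0.3189 ≈ 0.32
d₂ = 0.3189 − 0.3354 = -0.0166 ≈ -0.02
e^(−rT) = e^(−0.048·1.25) = 0.9418
N(−d₂) = N(0.02) = 0.5080;  N(−d₁) = N(-0.32) = 0.3745
P = 216·0.9418·0.5080 − 214·0.3745 = 103.3418 − 80.1430 = 23.1988

$23.20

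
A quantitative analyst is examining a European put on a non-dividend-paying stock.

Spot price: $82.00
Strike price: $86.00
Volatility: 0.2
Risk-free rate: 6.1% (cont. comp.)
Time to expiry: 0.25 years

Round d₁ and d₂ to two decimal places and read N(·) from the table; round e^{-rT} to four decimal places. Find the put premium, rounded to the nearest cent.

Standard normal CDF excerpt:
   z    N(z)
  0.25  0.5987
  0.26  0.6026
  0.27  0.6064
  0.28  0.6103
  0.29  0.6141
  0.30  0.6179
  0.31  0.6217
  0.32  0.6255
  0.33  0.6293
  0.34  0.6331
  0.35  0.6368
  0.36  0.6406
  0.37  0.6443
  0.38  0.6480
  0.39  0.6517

T = 0.25;  σ√T = 0.1000
d₁ = [ln(82/86) + (0.061 + 0.2²/2)·0.25] / 0.1000 = [-0.0476 + 0.0203] / 0.1000 = -0.2738 ⇒ -0.27
d₂ = d₁ − σ√T = -0.2738 − 0.1000 = -0.3738 ⇒ -0.37
e^(−rT) = e^(−0.061·0.25) = 0.9849
N(−d₂) = N(0.37) = 0.6443;  N(−d₁) = N(0.27) = 0.6064
P = 86·0.9849·0.6443 − 82·0.6064 = 54.5731 − 49.7248 = 4.8483

$4.85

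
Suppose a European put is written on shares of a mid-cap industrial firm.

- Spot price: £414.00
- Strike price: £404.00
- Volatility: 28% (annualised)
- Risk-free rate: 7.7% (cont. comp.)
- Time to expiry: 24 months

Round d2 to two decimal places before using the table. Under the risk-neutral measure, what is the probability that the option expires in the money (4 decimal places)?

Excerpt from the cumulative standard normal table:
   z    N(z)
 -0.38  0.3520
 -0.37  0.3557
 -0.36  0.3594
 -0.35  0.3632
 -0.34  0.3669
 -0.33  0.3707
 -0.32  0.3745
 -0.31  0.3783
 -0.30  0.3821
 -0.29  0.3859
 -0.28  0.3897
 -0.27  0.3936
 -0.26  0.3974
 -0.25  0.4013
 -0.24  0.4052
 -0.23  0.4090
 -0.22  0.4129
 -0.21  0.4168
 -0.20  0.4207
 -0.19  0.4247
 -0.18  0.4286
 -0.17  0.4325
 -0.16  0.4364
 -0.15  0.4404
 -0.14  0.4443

σ√T = 0.28 × 1.4142 = 0.3960
ln(S/K) + (r + σ²/2)T = ln(414/404) + (0.077 + 0.28²/2)·2 = 0.0245 + 0.2324 = 0.2569
d₁ = 0.2569 / 0.3960 = 0.6486 → 0.65
d₂ = d₁ − σ√T = 0.6486 − 0.3960 = 0.2527 → 0.25
Pr(exercise) under Q = N(−d₂) = N(-0.25) = 0.4013

0.4013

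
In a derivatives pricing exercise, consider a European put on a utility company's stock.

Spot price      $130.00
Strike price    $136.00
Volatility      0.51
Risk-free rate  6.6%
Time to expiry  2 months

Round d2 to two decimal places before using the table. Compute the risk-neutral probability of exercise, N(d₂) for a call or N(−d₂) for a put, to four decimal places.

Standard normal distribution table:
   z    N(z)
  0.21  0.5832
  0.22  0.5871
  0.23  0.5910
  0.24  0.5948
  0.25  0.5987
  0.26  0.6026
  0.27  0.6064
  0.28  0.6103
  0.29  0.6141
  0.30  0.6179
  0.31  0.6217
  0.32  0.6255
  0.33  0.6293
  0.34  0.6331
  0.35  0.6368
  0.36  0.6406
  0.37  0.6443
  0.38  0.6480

σ√T = 0.51·√0.1667 = 0.2082
d₁ = [ln(130/136) + (0.066 + ½·0.51²)·0.1667] / (σ√T) = (-0.0451 + 0.0327) / 0.2082 = -0.0598 ⇒ -0.06
d₂ = -0.0598 − 0.2082 = -0.2680 ⇒ -0.27
Risk-neutral Pr[S_T < K] = N(−d₂) = N(0.27) = 0.6064

0.6064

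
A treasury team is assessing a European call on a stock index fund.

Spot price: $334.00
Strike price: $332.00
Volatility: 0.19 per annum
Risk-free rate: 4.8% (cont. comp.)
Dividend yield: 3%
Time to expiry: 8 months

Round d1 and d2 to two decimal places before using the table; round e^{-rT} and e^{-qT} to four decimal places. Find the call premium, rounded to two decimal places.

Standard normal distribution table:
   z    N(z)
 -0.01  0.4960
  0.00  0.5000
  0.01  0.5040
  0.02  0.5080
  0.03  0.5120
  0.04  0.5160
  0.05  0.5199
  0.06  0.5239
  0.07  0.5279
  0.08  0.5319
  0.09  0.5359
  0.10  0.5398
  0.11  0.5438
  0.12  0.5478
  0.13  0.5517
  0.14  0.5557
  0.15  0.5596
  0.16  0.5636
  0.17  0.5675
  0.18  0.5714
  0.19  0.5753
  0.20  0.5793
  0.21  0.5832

$22.43

T = 0.6667;  σ√T = 0.1551
d₁ = [ln(334/332) + (0.048 − 0.03 + 0.19²/2)·0.6667] / 0.1551 = [0.0060 + 0.0240] / 0.1551 = 0.1936 which rounds to 0.19
d₂ = d₁ − σ√T = 0.1936 − 0.1551 = 0.0385 which rounds to 0.04
exp(−qT) = exp(−0.03·0.6667) = 0.9802;  exp(−rT) = exp(−0.048·0.6667) = 0.9685
N(d₁) = N(0.19) = 0.5753;  N(d₂) = N(0.04) = 0.5160
C = 334·0.9802·0.5753 − 332·0.9685·0.5160 = 188.3456 − 165.9157 = 22.4300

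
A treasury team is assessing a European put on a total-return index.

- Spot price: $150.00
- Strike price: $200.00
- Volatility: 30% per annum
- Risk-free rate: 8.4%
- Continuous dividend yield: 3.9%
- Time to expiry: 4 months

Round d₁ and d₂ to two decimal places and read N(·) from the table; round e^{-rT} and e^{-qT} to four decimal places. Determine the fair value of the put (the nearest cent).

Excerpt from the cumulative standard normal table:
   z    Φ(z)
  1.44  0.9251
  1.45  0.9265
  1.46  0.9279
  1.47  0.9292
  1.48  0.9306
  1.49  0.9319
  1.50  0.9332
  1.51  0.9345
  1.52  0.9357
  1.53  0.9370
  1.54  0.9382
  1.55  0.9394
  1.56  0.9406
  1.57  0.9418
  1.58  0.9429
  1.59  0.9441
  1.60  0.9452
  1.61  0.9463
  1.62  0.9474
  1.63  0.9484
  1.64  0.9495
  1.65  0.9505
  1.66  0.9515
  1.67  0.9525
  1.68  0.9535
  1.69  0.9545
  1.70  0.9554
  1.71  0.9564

$47.07

σ√T = 0.3 × 0.5774 = 0.1732
d₁ = [ln(150/200) + (0.084 − 0.039 + 0.3²/2)·0.3333] / 0.1732 = [-0.2877 + 0.0300] / 0.1732 = -1.4877 ≈ -1.49
d₂ = d₁ − σ√T = -1.4877 − 0.1732 = -1.6609 ≈ -1.66
e^(−qT) = e^(−0.039·0.3333) = 0.9871;  e^(−rT) = e^(−0.084·0.3333) = 0.9724
P = 200·0.9724·N(1.66) − 150·0.9871·N(1.49) = 200·0.9724·0.9515 − 150·0.9871·0.9319 = 185.0477 − 137.9818 = 47.0659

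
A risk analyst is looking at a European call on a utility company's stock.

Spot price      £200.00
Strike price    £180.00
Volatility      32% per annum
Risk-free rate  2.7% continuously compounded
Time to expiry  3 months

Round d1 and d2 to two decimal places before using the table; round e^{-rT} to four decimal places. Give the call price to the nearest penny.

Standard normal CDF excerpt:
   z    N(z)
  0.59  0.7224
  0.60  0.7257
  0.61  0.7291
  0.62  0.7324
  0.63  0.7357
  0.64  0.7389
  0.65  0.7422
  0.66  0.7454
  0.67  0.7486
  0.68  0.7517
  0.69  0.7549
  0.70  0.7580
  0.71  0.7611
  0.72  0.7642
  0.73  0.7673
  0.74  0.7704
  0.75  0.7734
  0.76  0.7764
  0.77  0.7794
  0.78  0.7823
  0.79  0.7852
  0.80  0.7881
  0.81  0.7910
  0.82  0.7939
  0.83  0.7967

£25.51

T = 0.25;  σ√T = 0.1600
d₁ = [ln(200/180) + (0.027 + ½·0.32²)·0.25] / (σ√T) = (0.1054 + 0.0196) / 0.1600 = 0.7807 ≈ 0.78
d₂ = 0.7807 − 0.1600 = 0.6207 ≈ 0.62
e^(−rT) = e^(−0.027·0.25) = 0.9933
C = 200·N(0.78) − 180·0.9933·N(0.62) = 200·0.7823 − 180·0.9933·0.7324 = 156.4600 − 130.9487 = 25.5113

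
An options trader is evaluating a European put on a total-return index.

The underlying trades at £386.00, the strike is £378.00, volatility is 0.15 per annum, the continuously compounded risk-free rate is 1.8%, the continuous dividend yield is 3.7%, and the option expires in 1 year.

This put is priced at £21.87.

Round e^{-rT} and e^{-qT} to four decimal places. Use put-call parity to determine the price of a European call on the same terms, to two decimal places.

£22.59

exp(−qT) = exp(−0.037·1) = 0.9637;  exp(−rT) = exp(−0.018·1) = 0.9822
Put-call parity: C − P = S·e^(−qT) − K·e^(−rT) = 386·0.9637 − 378·0.9822 = 371.9882 − 371.2716 = 0.7166
C = P + (C − P) = 21.87 + (0.7166) = 22.5866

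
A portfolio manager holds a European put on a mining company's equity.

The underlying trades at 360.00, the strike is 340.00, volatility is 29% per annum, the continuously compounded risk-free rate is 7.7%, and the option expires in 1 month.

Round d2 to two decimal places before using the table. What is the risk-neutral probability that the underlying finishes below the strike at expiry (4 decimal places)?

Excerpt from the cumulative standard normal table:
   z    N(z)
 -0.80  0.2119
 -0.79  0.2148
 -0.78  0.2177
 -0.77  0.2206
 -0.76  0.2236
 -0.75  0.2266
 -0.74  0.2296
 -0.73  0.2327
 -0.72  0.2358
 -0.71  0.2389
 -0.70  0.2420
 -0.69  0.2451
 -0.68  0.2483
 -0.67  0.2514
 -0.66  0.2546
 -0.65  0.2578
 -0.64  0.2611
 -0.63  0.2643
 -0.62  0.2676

T = 0.08333;  σ√T = 0.0837
d₁ = [ln(360/340) + (0.077 + ½·0.29²)·0.08333] / (σ√T) = (0.0572 + 0.0099) / 0.0837 = 0.8013 → 0.80
d₂ = 0.8013 − 0.0837 = 0.7176 → 0.72
Pr(exercise) under Q = N(−d₂) = N(-0.72) = 0.2358

0.2358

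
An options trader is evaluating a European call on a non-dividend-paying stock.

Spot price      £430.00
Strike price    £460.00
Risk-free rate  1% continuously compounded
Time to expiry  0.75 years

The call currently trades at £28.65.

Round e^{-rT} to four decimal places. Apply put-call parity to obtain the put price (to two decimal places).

£55.20

exp(−rT) = exp(−0.01·0.75) = 0.9925
Put-call parity: C − P = S − K·e^(−rT) = 430 − 460·0.9925 = 430 − 456.5500 = -26.5500
P = C − (C − P) = 28.65 − (-26.5500) = 55.2000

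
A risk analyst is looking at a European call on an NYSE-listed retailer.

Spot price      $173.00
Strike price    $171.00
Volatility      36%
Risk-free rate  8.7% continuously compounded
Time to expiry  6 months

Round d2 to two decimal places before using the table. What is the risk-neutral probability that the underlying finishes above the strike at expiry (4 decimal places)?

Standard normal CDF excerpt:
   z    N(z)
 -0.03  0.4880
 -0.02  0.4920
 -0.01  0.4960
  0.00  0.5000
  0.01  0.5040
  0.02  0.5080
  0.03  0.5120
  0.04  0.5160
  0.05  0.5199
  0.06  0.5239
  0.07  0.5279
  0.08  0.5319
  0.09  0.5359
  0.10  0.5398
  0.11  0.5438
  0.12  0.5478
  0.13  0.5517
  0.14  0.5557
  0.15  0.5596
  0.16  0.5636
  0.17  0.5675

T = 0.5;  σ√T = 0.2546
ln(S/K) + (r + σ²/2)T = ln(173/171) + (0.087 + 0.36²/2)·0.5 = 0.0116 + 0.0759 = 0.0875
d₁ = 0.0875 / 0.2546 = 0.3438 → 0.34
d₂ = d₁ − σ√T = 0.3438 − 0.2546 = 0.0893 → 0.09
Pr(exercise) under Q = N(d₂) = 0.5359

0.5359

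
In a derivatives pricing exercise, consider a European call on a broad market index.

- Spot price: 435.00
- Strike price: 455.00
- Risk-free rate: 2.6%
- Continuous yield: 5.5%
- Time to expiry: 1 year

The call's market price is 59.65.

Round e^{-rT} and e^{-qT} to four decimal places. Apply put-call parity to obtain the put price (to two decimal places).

91.23

e^(−qT) = e^(−0.055·1) = 0.9465;  e^(−rT) = e^(−0.026·1) = 0.9743
Put-call parity: C − P = S·e^(−qT) − K·e^(−rT) = 435·0.9465 − 455·0.9743 = 411.7275 − 443.3065 = -31.5790
P = C − (C − P) = 59.65 − (-31.5790) = 91.2290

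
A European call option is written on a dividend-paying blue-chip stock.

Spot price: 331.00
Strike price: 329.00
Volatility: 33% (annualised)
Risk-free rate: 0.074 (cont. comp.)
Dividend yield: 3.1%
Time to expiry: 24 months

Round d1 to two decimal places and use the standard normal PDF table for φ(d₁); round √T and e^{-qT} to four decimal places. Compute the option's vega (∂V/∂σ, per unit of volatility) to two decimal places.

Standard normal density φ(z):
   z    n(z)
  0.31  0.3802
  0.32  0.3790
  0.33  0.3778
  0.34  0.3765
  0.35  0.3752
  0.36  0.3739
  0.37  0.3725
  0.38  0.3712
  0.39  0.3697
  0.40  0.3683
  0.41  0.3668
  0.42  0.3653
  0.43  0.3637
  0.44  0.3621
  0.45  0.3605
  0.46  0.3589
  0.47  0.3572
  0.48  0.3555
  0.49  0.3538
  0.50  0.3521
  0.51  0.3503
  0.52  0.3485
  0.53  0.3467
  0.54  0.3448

160.02

σ√T = 0.33·√2 = 0.4667
ln(S/K) + (r − q + σ²/2)T = ln(331/329) + (0.074 − 0.031 + 0.33²/2)·2 = 0.0061 + 0.1949 = 0.2010
d₁ = 0.2010 / 0.4667 = 0.4306 → 0.43
√T = √2 = 1.4142
φ(d₁) = φ(0.43) = 0.3637
e^(−qT) = e^(−0.031·2) = 0.9399
vega = S·e^(−qT)·φ(d₁)·√T = 331·0.9399·0.3637·1.4142 = 160.0161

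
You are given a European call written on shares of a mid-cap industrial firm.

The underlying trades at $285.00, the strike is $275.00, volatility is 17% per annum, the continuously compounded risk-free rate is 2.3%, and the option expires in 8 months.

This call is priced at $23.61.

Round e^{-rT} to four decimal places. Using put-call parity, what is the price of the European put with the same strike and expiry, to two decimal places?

$9.43

e^(−rT) = e^(−0.023·0.6667) = 0.9848
Put-call parity: C − P = S − K·e^(−rT) = 285 − 275·0.9848 = 285 − 270.8200 = 14.1800
P = C − (C − P) = 23.61 − (14.1800) = 9.4300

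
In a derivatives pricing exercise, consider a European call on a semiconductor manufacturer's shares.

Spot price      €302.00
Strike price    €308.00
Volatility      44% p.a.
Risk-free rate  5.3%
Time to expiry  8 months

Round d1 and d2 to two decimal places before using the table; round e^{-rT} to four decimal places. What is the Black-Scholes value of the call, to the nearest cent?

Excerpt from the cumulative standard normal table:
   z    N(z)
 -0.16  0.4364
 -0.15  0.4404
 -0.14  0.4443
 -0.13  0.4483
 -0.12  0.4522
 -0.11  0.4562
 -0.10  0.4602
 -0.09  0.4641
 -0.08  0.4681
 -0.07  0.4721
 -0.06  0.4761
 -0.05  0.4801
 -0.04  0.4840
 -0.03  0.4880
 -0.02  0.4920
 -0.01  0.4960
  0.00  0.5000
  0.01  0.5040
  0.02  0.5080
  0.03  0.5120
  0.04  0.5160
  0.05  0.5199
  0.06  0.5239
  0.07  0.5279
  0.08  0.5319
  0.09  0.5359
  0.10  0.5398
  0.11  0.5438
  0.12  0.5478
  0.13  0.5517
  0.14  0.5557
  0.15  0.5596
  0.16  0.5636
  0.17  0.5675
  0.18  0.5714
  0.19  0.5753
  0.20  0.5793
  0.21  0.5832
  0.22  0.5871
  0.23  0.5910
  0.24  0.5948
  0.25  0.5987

€45.21

σ√T = 0.44·√0.6667 = 0.3593
d₁ = [ln(302/308) + (0.053 + ½·0.44²)·0.6667] / (σ√T) = (-0.0197 + 0.0999) / 0.3593 = 0.2232 ⇒ 0.22
d₂ = 0.2232 − 0.3593 = -0.1360 ⇒ -0.14
exp(−rT) = exp(−0.053·0.6667) = 0.9653
N(d₁) = N(0.22) = 0.5871;  N(d₂) = N(-0.14) = 0.4443
C = 302·0.5871 − 308·0.9653·0.4443 = 177.3042 − 132.0959 = 45.2083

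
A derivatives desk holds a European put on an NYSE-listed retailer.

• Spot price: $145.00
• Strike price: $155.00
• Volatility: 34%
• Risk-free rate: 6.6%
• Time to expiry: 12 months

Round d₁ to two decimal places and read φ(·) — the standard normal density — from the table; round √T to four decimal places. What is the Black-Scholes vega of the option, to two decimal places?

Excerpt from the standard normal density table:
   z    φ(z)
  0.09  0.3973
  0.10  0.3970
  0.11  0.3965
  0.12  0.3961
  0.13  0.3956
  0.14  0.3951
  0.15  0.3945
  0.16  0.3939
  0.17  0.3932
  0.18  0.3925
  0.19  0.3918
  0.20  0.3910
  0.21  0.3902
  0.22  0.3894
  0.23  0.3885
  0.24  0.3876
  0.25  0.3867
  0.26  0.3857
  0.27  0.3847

57.01

σ√T = 0.34·√1 = 0.3400
d₁ = [ln(145/155) + (0.066 + 0.34²/2)·1] / 0.3400 = [-0.0667 + 0.1238] / 0.3400 = 0.1680 ≈ 0.17
√T = √1 = 1.0000
φ(d₁) = φ(0.17) = 0.3932
vega = S·φ(d₁)·√T = 145·0.3932·1.0000 = 57.0140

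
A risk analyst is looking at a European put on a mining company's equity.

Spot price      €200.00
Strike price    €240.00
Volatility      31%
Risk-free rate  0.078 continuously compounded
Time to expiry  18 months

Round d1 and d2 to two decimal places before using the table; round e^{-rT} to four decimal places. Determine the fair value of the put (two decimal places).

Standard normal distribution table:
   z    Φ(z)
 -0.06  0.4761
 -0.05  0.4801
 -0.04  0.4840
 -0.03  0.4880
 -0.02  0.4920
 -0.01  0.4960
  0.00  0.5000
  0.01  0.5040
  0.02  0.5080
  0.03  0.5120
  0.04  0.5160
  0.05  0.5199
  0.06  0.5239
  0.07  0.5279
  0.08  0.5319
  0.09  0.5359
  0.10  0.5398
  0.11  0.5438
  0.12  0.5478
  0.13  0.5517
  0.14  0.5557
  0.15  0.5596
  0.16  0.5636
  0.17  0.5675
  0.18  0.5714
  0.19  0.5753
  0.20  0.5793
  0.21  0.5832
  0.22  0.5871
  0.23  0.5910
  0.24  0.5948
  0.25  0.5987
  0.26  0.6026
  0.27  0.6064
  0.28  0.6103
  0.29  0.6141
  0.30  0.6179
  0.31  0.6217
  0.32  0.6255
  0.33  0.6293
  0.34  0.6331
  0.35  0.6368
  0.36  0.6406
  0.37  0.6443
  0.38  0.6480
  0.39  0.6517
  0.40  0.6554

€38.37

σ√T = 0.31 × 1.2247 = 0.3797
d₁ = [ln(200/240) + (0.078 + 0.31²/2)·1.5] / 0.3797 = [-0.1823 + 0.1891] / 0.3797 = 0.0178 which rounds to 0.02
d₂ = d₁ − σ√T = 0.0178 − 0.3797 = -0.3619 which rounds to -0.36
exp(−rT) = exp(−0.078·1.5) = 0.8896
P = 240·0.8896·N(0.36) − 200·N(-0.02) = 240·0.8896·0.6406 − 200·0.4920 = 136.7707 − 98.4000 = 38.3707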